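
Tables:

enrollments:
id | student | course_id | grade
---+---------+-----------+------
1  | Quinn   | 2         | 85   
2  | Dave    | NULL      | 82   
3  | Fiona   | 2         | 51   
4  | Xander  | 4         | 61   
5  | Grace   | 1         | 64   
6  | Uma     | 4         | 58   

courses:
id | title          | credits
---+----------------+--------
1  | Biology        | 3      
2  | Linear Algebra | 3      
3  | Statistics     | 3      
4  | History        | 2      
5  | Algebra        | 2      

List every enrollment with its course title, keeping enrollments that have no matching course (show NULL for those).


LEFT JOIN keeps every row from enrollments (the left table); where course_id has no match in courses, the course columns become NULL. Walk through each enrollment:
  - enrollment 1 (Quinn): course_id=2 -> matches Linear Algebra
  - enrollment 2 (Dave): course_id=NULL, no match -> kept with NULL
  - enrollment 3 (Fiona): course_id=2 -> matches Linear Algebra
  - enrollment 4 (Xander): course_id=4 -> matches History
  - enrollment 5 (Grace): course_id=1 -> matches Biology
  - enrollment 6 (Uma): course_id=4 -> matches History
All 6 rows appear; 1 has NULL course.

SQL:
SELECT a.student, b.title AS course
FROM enrollments a
LEFT JOIN courses b ON a.course_id = b.id

Result:
student | course        
--------+---------------
Quinn   | Linear Algebra
Dave    | NULL          
Fiona   | Linear Algebra
Xander  | History       
Grace   | Biology       
Uma     | History       


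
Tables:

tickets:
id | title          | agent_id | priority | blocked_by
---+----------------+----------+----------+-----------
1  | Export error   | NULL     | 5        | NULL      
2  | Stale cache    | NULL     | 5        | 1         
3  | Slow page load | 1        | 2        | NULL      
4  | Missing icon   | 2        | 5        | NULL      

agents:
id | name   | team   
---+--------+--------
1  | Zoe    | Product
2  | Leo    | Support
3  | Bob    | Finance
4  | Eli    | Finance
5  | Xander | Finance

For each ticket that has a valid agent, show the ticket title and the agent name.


INNER JOIN keeps only tickets rows whose agent_id matches an id in agents. Walk through each ticket:
  - ticket 1 (Export error): agent_id=NULL, no match -> dropped
  - ticket 2 (Stale cache): agent_id=NULL, no match -> dropped
  - ticket 3 (Slow page load): agent_id=1 -> matches Zoe
  - ticket 4 (Missing icon): agent_id=2 -> matches Leo
So 2 of 4 rows are dropped.

SQL:
SELECT a.title, b.name AS agent
FROM tickets a
INNER JOIN agents b ON a.agent_id = b.id

Result:
title          | agent
---------------+------
Slow page load | Zoe  
Missing icon   | Leo  


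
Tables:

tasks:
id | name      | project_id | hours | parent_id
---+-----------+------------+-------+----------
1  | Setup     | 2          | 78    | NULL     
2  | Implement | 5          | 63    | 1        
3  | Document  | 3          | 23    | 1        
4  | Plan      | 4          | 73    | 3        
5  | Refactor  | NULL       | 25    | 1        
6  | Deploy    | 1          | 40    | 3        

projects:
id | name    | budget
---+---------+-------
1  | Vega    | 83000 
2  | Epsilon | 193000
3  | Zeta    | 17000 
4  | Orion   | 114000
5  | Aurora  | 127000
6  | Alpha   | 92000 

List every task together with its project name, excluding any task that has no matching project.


INNER JOIN keeps only tasks rows whose project_id matches an id in projects. Walk through each task:
  - task 1 (Setup): project_id=2 -> matches Epsilon
  - task 2 (Implement): project_id=5 -> matches Aurora
  - task 3 (Document): project_id=3 -> matches Zeta
  - task 4 (Plan): project_id=4 -> matches Orion
  - task 5 (Refactor): project_id=NULL, no match -> dropped
  - task 6 (Deploy): project_id=1 -> matches Vega
So 1 of 6 rows is dropped.

SQL:
SELECT a.name, b.name AS project
FROM tasks a
INNER JOIN projects b ON a.project_id = b.id

Result:
name      | project
----------+--------
Setup     | Epsilon
Implement | Aurora 
Document  | Zeta   
Plan      | Orion  
Deploy    | Vega   


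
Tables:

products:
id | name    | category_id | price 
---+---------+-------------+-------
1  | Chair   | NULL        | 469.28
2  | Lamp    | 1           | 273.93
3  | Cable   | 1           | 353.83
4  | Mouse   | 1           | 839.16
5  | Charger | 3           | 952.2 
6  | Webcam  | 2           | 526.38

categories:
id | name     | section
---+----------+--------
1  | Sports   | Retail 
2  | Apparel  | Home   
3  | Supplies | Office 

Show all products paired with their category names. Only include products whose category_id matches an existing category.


INNER JOIN keeps only products rows whose category_id matches an id in categories. Walk through each product:
  - product 1 (Chair): category_id=NULL, no match -> dropped
  - product 2 (Lamp): category_id=1 -> matches Sports
  - product 3 (Cable): category_id=1 -> matches Sports
  - product 4 (Mouse): category_id=1 -> matches Sports
  - product 5 (Charger): category_id=3 -> matches Supplies
  - product 6 (Webcam): category_id=2 -> matches Apparel
So 1 of 6 rows is dropped.

SQL:
SELECT a.name, b.name AS category
FROM products a
INNER JOIN categories b ON a.category_id = b.id

Result:
name    | category
--------+---------
Lamp    | Sports  
Cable   | Sports  
Mouse   | Sports  
Charger | Supplies
Webcam  | Apparel 


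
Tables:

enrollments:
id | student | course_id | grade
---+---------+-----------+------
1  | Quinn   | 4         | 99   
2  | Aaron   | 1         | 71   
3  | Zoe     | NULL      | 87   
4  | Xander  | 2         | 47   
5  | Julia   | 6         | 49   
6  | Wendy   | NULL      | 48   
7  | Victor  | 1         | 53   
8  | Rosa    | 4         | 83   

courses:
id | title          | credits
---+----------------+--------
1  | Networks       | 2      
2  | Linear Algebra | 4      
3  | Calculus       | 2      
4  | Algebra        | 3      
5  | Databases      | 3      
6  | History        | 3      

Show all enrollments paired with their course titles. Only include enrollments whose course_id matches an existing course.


INNER JOIN keeps only enrollments rows whose course_id matches an id in courses. Walk through each enrollment:
  - enrollment 1 (Quinn): course_id=4 -> matches Algebra
  - enrollment 2 (Aaron): course_id=1 -> matches Networks
  - enrollment 3 (Zoe): course_id=NULL, no match -> dropped
  - enrollment 4 (Xander): course_id=2 -> matches Linear Algebra
  - enrollment 5 (Julia): course_id=6 -> matches History
  - enrollment 6 (Wendy): course_id=NULL, no match -> dropped
  - enrollment 7 (Victor): course_id=1 -> matches Networks
  - enrollment 8 (Rosa): course_id=4 -> matches Algebra
So 2 of 8 rows are dropped.

SQL:
SELECT a.student, b.title AS course
FROM enrollments a
INNER JOIN courses b ON a.course_id = b.id

Result:
student | course        
--------+---------------
Quinn   | Algebra       
Aaron   | Networks      
Xander  | Linear Algebra
Julia   | History       
Victor  | Networks      
Rosa    | Algebra       


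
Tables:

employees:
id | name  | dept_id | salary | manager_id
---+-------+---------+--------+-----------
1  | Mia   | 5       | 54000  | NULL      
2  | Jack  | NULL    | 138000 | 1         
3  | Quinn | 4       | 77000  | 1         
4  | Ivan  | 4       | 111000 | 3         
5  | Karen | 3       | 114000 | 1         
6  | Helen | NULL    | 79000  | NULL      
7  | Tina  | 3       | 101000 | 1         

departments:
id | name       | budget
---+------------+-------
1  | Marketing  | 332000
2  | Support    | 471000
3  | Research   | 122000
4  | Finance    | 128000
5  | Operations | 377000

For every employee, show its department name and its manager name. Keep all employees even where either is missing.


Two LEFT JOINs from the same base table employees: one to departments via dept_id, one to employees itself via manager_id. Both are LEFT so every employee is preserved.
Match against departments:
  - employee 1 (Mia): dept_id=5 -> matches Operations
  - employee 2 (Jack): dept_id=NULL, no match -> kept with NULL
  - employee 3 (Quinn): dept_id=4 -> matches Finance
  - employee 4 (Ivan): dept_id=4 -> matches Finance
  - employee 5 (Karen): dept_id=3 -> matches Research
  - employee 6 (Helen): dept_id=NULL, no match -> kept with NULL
  - employee 7 (Tina): dept_id=3 -> matches Research
Match against employees (self):
  - employee 1 (Mia): manager_id=NULL -> NULL
  - employee 2 (Jack): manager_id=1 -> Mia
  - employee 3 (Quinn): manager_id=1 -> Mia
  - employee 4 (Ivan): manager_id=3 -> Quinn
  - employee 5 (Karen): manager_id=1 -> Mia
  - employee 6 (Helen): manager_id=NULL -> NULL
  - employee 7 (Tina): manager_id=1 -> Mia

SQL:
SELECT a.name, b.name AS department, c.name AS manager
FROM employees a
LEFT JOIN departments b ON a.dept_id = b.id
LEFT JOIN employees c ON a.manager_id = c.id

Result:
name  | department | manager
------+------------+--------
Mia   | Operations | NULL   
Jack  | NULL       | Mia    
Quinn | Finance    | Mia    
Ivan  | Finance    | Quinn  
Karen | Research   | Mia    
Helen | NULL       | NULL   
Tina  | Research   | Mia    


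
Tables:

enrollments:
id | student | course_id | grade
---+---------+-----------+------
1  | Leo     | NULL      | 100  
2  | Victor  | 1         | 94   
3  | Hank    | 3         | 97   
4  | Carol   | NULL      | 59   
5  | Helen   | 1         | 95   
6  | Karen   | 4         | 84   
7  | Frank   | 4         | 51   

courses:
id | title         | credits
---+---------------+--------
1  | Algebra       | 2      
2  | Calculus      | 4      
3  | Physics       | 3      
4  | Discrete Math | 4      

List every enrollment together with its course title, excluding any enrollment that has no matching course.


INNER JOIN keeps only enrollments rows whose course_id matches an id in courses. Walk through each enrollment:
  - enrollment 1 (Leo): course_id=NULL, no match -> dropped
  - enrollment 2 (Victor): course_id=1 -> matches Algebra
  - enrollment 3 (Hank): course_id=3 -> matches Physics
  - enrollment 4 (Carol): course_id=NULL, no match -> dropped
  - enrollment 5 (Helen): course_id=1 -> matches Algebra
  - enrollment 6 (Karen): course_id=4 -> matches Discrete Math
  - enrollment 7 (Frank): course_id=4 -> matches Discrete Math
So 2 of 7 rows are dropped.

SQL:
SELECT a.student, b.title AS course
FROM enrollments a
INNER JOIN courses b ON a.course_id = b.id

Result:
student | course       
--------+--------------
Victor  | Algebra      
Hank    | Physics      
Helen   | Algebra      
Karen   | Discrete Math
Frank   | Discrete Math


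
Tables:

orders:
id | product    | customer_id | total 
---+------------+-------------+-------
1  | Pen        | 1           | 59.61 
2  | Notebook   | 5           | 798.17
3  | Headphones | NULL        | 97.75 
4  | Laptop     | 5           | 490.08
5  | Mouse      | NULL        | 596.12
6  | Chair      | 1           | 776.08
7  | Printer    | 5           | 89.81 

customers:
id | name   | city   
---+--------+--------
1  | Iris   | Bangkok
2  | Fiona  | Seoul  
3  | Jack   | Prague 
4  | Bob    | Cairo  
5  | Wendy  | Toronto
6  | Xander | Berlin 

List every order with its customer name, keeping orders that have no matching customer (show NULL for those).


LEFT JOIN keeps every row from orders (the left table); where customer_id has no match in customers, the customer columns become NULL. Walk through each order:
  - order 1 (Pen): customer_id=1 -> matches Iris
  - order 2 (Notebook): customer_id=5 -> matches Wendy
  - order 3 (Headphones): customer_id=NULL, no match -> kept with NULL
  - order 4 (Laptop): customer_id=5 -> matches Wendy
  - order 5 (Mouse): customer_id=NULL, no match -> kept with NULL
  - order 6 (Chair): customer_id=1 -> matches Iris
  - order 7 (Printer): customer_id=5 -> matches Wendy
All 7 rows appear; 2 have NULL customer.

SQL:
SELECT a.product, b.name AS customer
FROM orders a
LEFT JOIN customers b ON a.customer_id = b.id

Result:
product    | customer
-----------+---------
Pen        | Iris    
Notebook   | Wendy   
Headphones | NULL    
Laptop     | Wendy   
Mouse      | NULL    
Chair      | Iris    
Printer    | Wendy   


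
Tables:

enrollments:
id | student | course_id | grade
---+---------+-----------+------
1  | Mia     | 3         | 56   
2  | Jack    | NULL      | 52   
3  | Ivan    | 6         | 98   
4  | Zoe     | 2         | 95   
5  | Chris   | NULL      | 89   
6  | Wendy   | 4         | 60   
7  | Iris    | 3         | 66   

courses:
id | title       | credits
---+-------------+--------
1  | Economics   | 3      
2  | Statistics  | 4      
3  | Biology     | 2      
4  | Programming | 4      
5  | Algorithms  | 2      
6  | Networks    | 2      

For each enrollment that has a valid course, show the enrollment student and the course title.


INNER JOIN keeps only enrollments rows whose course_id matches an id in courses. Walk through each enrollment:
  - enrollment 1 (Mia): course_id=3 -> matches Biology
  - enrollment 2 (Jack): course_id=NULL, no match -> dropped
  - enrollment 3 (Ivan): course_id=6 -> matches Networks
  - enrollment 4 (Zoe): course_id=2 -> matches Statistics
  - enrollment 5 (Chris): course_id=NULL, no match -> dropped
  - enrollment 6 (Wendy): course_id=4 -> matches Programming
  - enrollment 7 (Iris): course_id=3 -> matches Biology
So 2 of 7 rows are dropped.

SQL:
SELECT a.student, b.title AS course
FROM enrollments a
INNER JOIN courses b ON a.course_id = b.id

Result:
student | course     
--------+------------
Mia     | Biology    
Ivan    | Networks   
Zoe     | Statistics 
Wendy   | Programming
Iris    | Biology    


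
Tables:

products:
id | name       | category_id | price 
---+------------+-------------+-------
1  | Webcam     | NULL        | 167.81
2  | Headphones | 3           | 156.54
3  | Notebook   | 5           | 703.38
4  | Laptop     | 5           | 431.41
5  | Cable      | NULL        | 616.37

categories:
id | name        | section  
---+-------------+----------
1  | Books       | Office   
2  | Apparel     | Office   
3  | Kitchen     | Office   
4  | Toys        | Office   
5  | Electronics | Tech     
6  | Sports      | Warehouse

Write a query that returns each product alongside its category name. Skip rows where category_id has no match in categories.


INNER JOIN keeps only products rows whose category_id matches an id in categories. Walk through each product:
  - product 1 (Webcam): category_id=NULL, no match -> dropped
  - product 2 (Headphones): category_id=3 -> matches Kitchen
  - product 3 (Notebook): category_id=5 -> matches Electronics
  - product 4 (Laptop): category_id=5 -> matches Electronics
  - product 5 (Cable): category_id=NULL, no match -> dropped
So 2 of 5 rows are dropped.

SQL:
SELECT a.name, b.name AS category
FROM products a
INNER JOIN categories b ON a.category_id = b.id

Result:
name       | category   
-----------+------------
Headphones | Kitchen    
Notebook   | Electronics
Laptop     | Electronics


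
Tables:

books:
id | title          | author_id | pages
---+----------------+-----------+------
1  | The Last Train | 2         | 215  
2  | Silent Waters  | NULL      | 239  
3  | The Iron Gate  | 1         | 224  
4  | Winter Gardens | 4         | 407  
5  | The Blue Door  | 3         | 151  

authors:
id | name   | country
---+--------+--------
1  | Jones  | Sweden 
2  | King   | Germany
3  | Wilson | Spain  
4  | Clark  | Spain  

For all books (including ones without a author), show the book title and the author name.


LEFT JOIN keeps every row from books (the left table); where author_id has no match in authors, the author columns become NULL. Walk through each book:
  - book 1 (The Last Train): author_id=2 -> matches King
  - book 2 (Silent Waters): author_id=NULL, no match -> kept with NULL
  - book 3 (The Iron Gate): author_id=1 -> matches Jones
  - book 4 (Winter Gardens): author_id=4 -> matches Clark
  - book 5 (The Blue Door): author_id=3 -> matches Wilson
All 5 rows appear; 1 has NULL author.

SQL:
SELECT a.title, b.name AS author
FROM books a
LEFT JOIN authors b ON a.author_id = b.id

Result:
title          | author
---------------+-------
The Last Train | King  
Silent Waters  | NULL  
The Iron Gate  | Jones 
Winter Gardens | Clark 
The Blue Door  | Wilson


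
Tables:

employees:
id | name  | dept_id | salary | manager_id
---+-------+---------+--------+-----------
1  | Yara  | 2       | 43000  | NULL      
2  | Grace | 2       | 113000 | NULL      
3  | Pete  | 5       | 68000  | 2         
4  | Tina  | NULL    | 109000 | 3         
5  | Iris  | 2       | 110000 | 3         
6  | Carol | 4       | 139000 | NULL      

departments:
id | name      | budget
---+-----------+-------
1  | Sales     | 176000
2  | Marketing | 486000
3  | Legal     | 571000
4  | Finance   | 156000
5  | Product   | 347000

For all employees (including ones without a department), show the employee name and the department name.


LEFT JOIN keeps every row from employees (the left table); where dept_id has no match in departments, the department columns become NULL. Walk through each employee:
  - employee 1 (Yara): dept_id=2 -> matches Marketing
  - employee 2 (Grace): dept_id=2 -> matches Marketing
  - employee 3 (Pete): dept_id=5 -> matches Product
  - employee 4 (Tina): dept_id=NULL, no match -> kept with NULL
  - employee 5 (Iris): dept_id=2 -> matches Marketing
  - employee 6 (Carol): dept_id=4 -> matches Finance
All 6 rows appear; 1 has NULL department.

SQL:
SELECT a.name, b.name AS department
FROM employees a
LEFT JOIN departments b ON a.dept_id = b.id

Result:
name  | department
------+-----------
Yara  | Marketing 
Grace | Marketing 
Pete  | Product   
Tina  | NULL      
Iris  | Marketing 
Carol | Finance   


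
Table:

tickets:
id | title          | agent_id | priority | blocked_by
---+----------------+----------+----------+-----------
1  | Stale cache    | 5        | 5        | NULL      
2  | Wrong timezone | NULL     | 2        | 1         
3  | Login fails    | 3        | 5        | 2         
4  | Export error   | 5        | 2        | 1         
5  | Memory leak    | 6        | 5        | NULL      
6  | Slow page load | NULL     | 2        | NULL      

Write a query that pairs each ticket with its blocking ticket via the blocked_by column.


This is a self-join: tickets is joined to a second copy of itself, matching each row's blocked_by to another row's id. Use LEFT JOIN so rows with blocked_by=NULL are kept.
  - ticket 1 (Stale cache): blocked_by=NULL -> NULL
  - ticket 2 (Wrong timezone): blocked_by=1 -> Stale cache
  - ticket 3 (Login fails): blocked_by=2 -> Wrong timezone
  - ticket 4 (Export error): blocked_by=1 -> Stale cache
  - ticket 5 (Memory leak): blocked_by=NULL -> NULL
  - ticket 6 (Slow page load): blocked_by=NULL -> NULL

SQL:
SELECT a.title AS item, b.title AS blocked_by
FROM tickets a
LEFT JOIN tickets b ON a.blocked_by = b.id

Result:
item           | blocked_by    
---------------+---------------
Stale cache    | NULL          
Wrong timezone | Stale cache   
Login fails    | Wrong timezone
Export error   | Stale cache   
Memory leak    | NULL          
Slow page load | NULL          


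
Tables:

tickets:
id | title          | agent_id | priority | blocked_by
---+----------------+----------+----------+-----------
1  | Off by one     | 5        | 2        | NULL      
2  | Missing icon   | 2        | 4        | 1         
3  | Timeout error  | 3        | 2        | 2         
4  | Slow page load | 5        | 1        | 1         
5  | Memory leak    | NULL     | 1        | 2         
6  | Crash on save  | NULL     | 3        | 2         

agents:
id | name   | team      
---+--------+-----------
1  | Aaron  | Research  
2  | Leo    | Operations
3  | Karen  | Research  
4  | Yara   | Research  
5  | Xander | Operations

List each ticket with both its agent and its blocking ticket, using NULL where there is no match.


Two LEFT JOINs from the same base table tickets: one to agents via agent_id, one to tickets itself via blocked_by. Both are LEFT so every ticket is preserved.
Match against agents:
  - ticket 1 (Off by one): agent_id=5 -> matches Xander
  - ticket 2 (Missing icon): agent_id=2 -> matches Leo
  - ticket 3 (Timeout error): agent_id=3 -> matches Karen
  - ticket 4 (Slow page load): agent_id=5 -> matches Xander
  - ticket 5 (Memory leak): agent_id=NULL, no match -> kept with NULL
  - ticket 6 (Crash on save): agent_id=NULL, no match -> kept with NULL
Match against tickets (self):
  - ticket 1 (Off by one): blocked_by=NULL -> NULL
  - ticket 2 (Missing icon): blocked_by=1 -> Off by one
  - ticket 3 (Timeout error): blocked_by=2 -> Missing icon
  - ticket 4 (Slow page load): blocked_by=1 -> Off by one
  - ticket 5 (Memory leak): blocked_by=2 -> Missing icon
  - ticket 6 (Crash on save): blocked_by=2 -> Missing icon

SQL:
SELECT a.title, b.name AS agent, c.title AS blocked_by
FROM tickets a
LEFT JOIN agents b ON a.agent_id = b.id
LEFT JOIN tickets c ON a.blocked_by = c.id

Result:
title          | agent  | blocked_by  
---------------+--------+-------------
Off by one     | Xander | NULL        
Missing icon   | Leo    | Off by one  
Timeout error  | Karen  | Missing icon
Slow page load | Xander | Off by one  
Memory leak    | NULL   | Missing icon
Crash on save  | NULL   | Missing icon


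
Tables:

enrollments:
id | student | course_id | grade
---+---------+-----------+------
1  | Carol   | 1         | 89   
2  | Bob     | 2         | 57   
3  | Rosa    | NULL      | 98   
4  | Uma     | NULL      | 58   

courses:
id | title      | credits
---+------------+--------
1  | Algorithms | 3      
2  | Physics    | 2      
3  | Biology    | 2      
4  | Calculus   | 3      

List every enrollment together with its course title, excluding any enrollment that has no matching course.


INNER JOIN keeps only enrollments rows whose course_id matches an id in courses. Walk through each enrollment:
  - enrollment 1 (Carol): course_id=1 -> matches Algorithms
  - enrollment 2 (Bob): course_id=2 -> matches Physics
  - enrollment 3 (Rosa): course_id=NULL, no match -> dropped
  - enrollment 4 (Uma): course_id=NULL, no match -> dropped
So 2 of 4 rows are dropped.

SQL:
SELECT a.student, b.title AS course
FROM enrollments a
INNER JOIN courses b ON a.course_id = b.id

Result:
student | course    
--------+-----------
Carol   | Algorithms
Bob     | Physics   


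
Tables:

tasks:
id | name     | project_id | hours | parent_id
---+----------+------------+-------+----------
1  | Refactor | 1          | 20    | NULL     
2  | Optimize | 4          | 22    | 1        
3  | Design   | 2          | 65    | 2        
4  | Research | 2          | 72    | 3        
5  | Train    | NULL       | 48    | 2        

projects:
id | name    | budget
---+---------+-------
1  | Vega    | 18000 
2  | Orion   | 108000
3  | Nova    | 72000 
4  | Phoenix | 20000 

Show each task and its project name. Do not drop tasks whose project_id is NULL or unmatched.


LEFT JOIN keeps every row from tasks (the left table); where project_id has no match in projects, the project columns become NULL. Walk through each task:
  - task 1 (Refactor): project_id=1 -> matches Vega
  - task 2 (Optimize): project_id=4 -> matches Phoenix
  - task 3 (Design): project_id=2 -> matches Orion
  - task 4 (Research): project_id=2 -> matches Orion
  - task 5 (Train): project_id=NULL, no match -> kept with NULL
All 5 rows appear; 1 has NULL project.

SQL:
SELECT a.name, b.name AS project
FROM tasks a
LEFT JOIN projects b ON a.project_id = b.id

Result:
name     | project
---------+--------
Refactor | Vega   
Optimize | Phoenix
Design   | Orion  
Research | Orion  
Train    | NULL   


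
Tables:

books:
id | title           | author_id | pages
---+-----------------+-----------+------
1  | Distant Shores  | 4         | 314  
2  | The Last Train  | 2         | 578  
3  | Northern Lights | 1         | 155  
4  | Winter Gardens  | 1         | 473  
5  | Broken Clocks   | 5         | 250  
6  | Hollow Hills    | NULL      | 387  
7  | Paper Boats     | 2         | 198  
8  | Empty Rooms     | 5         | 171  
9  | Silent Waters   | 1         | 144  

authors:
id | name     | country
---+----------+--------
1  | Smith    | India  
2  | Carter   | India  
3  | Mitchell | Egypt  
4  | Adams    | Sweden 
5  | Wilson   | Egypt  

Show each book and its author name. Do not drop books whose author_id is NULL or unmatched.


LEFT JOIN keeps every row from books (the left table); where author_id has no match in authors, the author columns become NULL. Walk through each book:
  - book 1 (Distant Shores): author_id=4 -> matches Adams
  - book 2 (The Last Train): author_id=2 -> matches Carter
  - book 3 (Northern Lights): author_id=1 -> matches Smith
  - book 4 (Winter Gardens): author_id=1 -> matches Smith
  - book 5 (Broken Clocks): author_id=5 -> matches Wilson
  - book 6 (Hollow Hills): author_id=NULL, no match -> kept with NULL
  - book 7 (Paper Boats): author_id=2 -> matches Carter
  - book 8 (Empty Rooms): author_id=5 -> matches Wilson
  - book 9 (Silent Waters): author_id=1 -> matches Smith
All 9 rows appear; 1 has NULL author.

SQL:
SELECT a.title, b.name AS author
FROM books a
LEFT JOIN authors b ON a.author_id = b.id

Result:
title           | author
----------------+-------
Distant Shores  | Adams 
The Last Train  | Carter
Northern Lights | Smith 
Winter Gardens  | Smith 
Broken Clocks   | Wilson
Hollow Hills    | NULL  
Paper Boats     | Carter
Empty Rooms     | Wilson
Silent Waters   | Smith 


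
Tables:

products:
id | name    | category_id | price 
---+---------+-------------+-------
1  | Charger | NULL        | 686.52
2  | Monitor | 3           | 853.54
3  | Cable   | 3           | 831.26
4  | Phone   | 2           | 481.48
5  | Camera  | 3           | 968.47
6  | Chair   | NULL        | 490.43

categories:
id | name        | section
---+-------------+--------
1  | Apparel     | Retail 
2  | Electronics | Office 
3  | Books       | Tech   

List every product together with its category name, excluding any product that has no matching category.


INNER JOIN keeps only products rows whose category_id matches an id in categories. Walk through each product:
  - product 1 (Charger): category_id=NULL, no match -> dropped
  - product 2 (Monitor): category_id=3 -> matches Books
  - product 3 (Cable): category_id=3 -> matches Books
  - product 4 (Phone): category_id=2 -> matches Electronics
  - product 5 (Camera): category_id=3 -> matches Books
  - product 6 (Chair): category_id=NULL, no match -> dropped
So 2 of 6 rows are dropped.

SQL:
SELECT a.name, b.name AS category
FROM products a
INNER JOIN categories b ON a.category_id = b.id

Result:
name    | category   
--------+------------
Monitor | Books      
Cable   | Books      
Phone   | Electronics
Camera  | Books      


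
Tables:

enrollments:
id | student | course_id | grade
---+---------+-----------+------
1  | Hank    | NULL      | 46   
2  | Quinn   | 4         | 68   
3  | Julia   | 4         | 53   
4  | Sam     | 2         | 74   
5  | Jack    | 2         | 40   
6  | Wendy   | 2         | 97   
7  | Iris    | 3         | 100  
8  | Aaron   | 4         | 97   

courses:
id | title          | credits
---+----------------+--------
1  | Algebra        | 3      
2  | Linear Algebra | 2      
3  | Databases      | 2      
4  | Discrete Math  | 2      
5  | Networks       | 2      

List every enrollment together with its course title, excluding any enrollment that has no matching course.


INNER JOIN keeps only enrollments rows whose course_id matches an id in courses. Walk through each enrollment:
  - enrollment 1 (Hank): course_id=NULL, no match -> dropped
  - enrollment 2 (Quinn): course_id=4 -> matches Discrete Math
  - enrollment 3 (Julia): course_id=4 -> matches Discrete Math
  - enrollment 4 (Sam): course_id=2 -> matches Linear Algebra
  - enrollment 5 (Jack): course_id=2 -> matches Linear Algebra
  - enrollment 6 (Wendy): course_id=2 -> matches Linear Algebra
  - enrollment 7 (Iris): course_id=3 -> matches Databases
  - enrollment 8 (Aaron): course_id=4 -> matches Discrete Math
So 1 of 8 rows is dropped.

SQL:
SELECT a.student, b.title AS course
FROM enrollments a
INNER JOIN courses b ON a.course_id = b.id

Result:
student | course        
--------+---------------
Quinn   | Discrete Math 
Julia   | Discrete Math 
Sam     | Linear Algebra
Jack    | Linear Algebra
Wendy   | Linear Algebra
Iris    | Databases     
Aaron   | Discrete Math 


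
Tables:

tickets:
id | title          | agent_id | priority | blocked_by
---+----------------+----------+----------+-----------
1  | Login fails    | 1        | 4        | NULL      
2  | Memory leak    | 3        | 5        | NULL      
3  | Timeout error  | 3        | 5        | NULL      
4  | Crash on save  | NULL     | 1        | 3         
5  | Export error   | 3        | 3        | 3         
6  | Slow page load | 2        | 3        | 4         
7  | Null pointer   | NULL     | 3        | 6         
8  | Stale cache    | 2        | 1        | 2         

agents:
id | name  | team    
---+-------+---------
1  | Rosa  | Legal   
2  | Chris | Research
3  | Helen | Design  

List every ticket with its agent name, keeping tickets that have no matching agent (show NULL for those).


LEFT JOIN keeps every row from tickets (the left table); where agent_id has no match in agents, the agent columns become NULL. Walk through each ticket:
  - ticket 1 (Login fails): agent_id=1 -> matches Rosa
  - ticket 2 (Memory leak): agent_id=3 -> matches Helen
  - ticket 3 (Timeout error): agent_id=3 -> matches Helen
  - ticket 4 (Crash on save): agent_id=NULL, no match -> kept with NULL
  - ticket 5 (Export error): agent_id=3 -> matches Helen
  - ticket 6 (Slow page load): agent_id=2 -> matches Chris
  - ticket 7 (Null pointer): agent_id=NULL, no match -> kept with NULL
  - ticket 8 (Stale cache): agent_id=2 -> matches Chris
All 8 rows appear; 2 have NULL agent.

SQL:
SELECT a.title, b.name AS agent
FROM tickets a
LEFT JOIN agents b ON a.agent_id = b.id

Result:
title          | agent
---------------+------
Login fails    | Rosa 
Memory leak    | Helen
Timeout error  | Helen
Crash on save  | NULL 
Export error   | Helen
Slow page load | Chris
Null pointer   | NULL 
Stale cache    | Chris


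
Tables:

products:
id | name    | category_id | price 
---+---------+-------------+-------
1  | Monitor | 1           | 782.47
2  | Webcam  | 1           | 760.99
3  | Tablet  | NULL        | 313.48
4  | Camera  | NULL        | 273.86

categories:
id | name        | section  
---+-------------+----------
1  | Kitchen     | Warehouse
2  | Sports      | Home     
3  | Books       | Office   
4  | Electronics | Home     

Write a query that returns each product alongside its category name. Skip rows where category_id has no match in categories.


INNER JOIN keeps only products rows whose category_id matches an id in categories. Walk through each product:
  - product 1 (Monitor): category_id=1 -> matches Kitchen
  - product 2 (Webcam): category_id=1 -> matches Kitchen
  - product 3 (Tablet): category_id=NULL, no match -> dropped
  - product 4 (Camera): category_id=NULL, no match -> dropped
So 2 of 4 rows are dropped.

SQL:
SELECT a.name, b.name AS category
FROM products a
INNER JOIN categories b ON a.category_id = b.id

Result:
name    | category
--------+---------
Monitor | Kitchen 
Webcam  | Kitchen 


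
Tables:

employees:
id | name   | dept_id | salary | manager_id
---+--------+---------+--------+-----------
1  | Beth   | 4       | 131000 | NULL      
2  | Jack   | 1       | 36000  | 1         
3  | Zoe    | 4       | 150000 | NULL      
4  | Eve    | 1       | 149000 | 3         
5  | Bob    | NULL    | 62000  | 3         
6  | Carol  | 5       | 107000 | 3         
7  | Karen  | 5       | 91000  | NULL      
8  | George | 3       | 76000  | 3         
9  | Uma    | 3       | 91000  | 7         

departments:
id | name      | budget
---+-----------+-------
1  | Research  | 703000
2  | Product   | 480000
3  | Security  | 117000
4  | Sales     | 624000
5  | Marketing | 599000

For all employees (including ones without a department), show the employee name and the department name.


LEFT JOIN keeps every row from employees (the left table); where dept_id has no match in departments, the department columns become NULL. Walk through each employee:
  - employee 1 (Beth): dept_id=4 -> matches Sales
  - employee 2 (Jack): dept_id=1 -> matches Research
  - employee 3 (Zoe): dept_id=4 -> matches Sales
  - employee 4 (Eve): dept_id=1 -> matches Research
  - employee 5 (Bob): dept_id=NULL, no match -> kept with NULL
  - employee 6 (Carol): dept_id=5 -> matches Marketing
  - employee 7 (Karen): dept_id=5 -> matches Marketing
  - employee 8 (George): dept_id=3 -> matches Security
  - employee 9 (Uma): dept_id=3 -> matches Security
All 9 rows appear; 1 has NULL department.

SQL:
SELECT a.name, b.name AS department
FROM employees a
LEFT JOIN departments b ON a.dept_id = b.id

Result:
name   | department
-------+-----------
Beth   | Sales     
Jack   | Research  
Zoe    | Sales     
Eve    | Research  
Bob    | NULL      
Carol  | Marketing 
Karen  | Marketing 
George | Security  
Uma    | Security  


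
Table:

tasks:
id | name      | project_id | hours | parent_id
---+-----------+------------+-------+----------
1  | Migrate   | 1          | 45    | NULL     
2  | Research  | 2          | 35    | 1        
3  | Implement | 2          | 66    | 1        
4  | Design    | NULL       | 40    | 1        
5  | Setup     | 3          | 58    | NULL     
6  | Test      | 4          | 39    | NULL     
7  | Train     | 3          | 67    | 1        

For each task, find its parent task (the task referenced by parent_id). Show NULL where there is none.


This is a self-join: tasks is joined to a second copy of itself, matching each row's parent_id to another row's id. Use LEFT JOIN so rows with parent_id=NULL are kept.
  - task 1 (Migrate): parent_id=NULL -> NULL
  - task 2 (Research): parent_id=1 -> Migrate
  - task 3 (Implement): parent_id=1 -> Migrate
  - task 4 (Design): parent_id=1 -> Migrate
  - task 5 (Setup): parent_id=NULL -> NULL
  - task 6 (Test): parent_id=NULL -> NULL
  - task 7 (Train): parent_id=1 -> Migrate

SQL:
SELECT a.name AS item, b.name AS parent
FROM tasks a
LEFT JOIN tasks b ON a.parent_id = b.id

Result:
item      | parent 
----------+--------
Migrate   | NULL   
Research  | Migrate
Implement | Migrate
Design    | Migrate
Setup     | NULL   
Test      | NULL   
Train     | Migrate


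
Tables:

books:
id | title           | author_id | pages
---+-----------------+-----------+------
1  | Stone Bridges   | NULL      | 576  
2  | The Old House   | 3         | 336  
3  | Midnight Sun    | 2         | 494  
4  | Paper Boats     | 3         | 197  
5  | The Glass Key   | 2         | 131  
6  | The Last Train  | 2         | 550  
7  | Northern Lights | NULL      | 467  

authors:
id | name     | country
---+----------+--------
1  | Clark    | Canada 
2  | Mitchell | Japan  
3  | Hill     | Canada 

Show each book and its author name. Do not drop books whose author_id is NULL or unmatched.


LEFT JOIN keeps every row from books (the left table); where author_id has no match in authors, the author columns become NULL. Walk through each book:
  - book 1 (Stone Bridges): author_id=NULL, no match -> kept with NULL
  - book 2 (The Old House): author_id=3 -> matches Hill
  - book 3 (Midnight Sun): author_id=2 -> matches Mitchell
  - book 4 (Paper Boats): author_id=3 -> matches Hill
  - book 5 (The Glass Key): author_id=2 -> matches Mitchell
  - book 6 (The Last Train): author_id=2 -> matches Mitchell
  - book 7 (Northern Lights): author_id=NULL, no match -> kept with NULL
All 7 rows appear; 2 have NULL author.

SQL:
SELECT a.title, b.name AS author
FROM books a
LEFT JOIN authors b ON a.author_id = b.id

Result:
title           | author  
----------------+---------
Stone Bridges   | NULL    
The Old House   | Hill    
Midnight Sun    | Mitchell
Paper Boats     | Hill    
The Glass Key   | Mitchell
The Last Train  | Mitchell
Northern Lights | NULL    


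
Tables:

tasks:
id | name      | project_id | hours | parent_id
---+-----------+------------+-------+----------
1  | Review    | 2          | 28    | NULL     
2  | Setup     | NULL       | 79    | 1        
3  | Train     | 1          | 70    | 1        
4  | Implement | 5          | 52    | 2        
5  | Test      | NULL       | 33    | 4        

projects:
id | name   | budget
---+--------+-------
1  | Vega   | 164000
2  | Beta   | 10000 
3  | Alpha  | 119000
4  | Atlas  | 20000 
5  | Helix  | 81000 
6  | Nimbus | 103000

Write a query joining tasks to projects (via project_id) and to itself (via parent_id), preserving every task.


Two LEFT JOINs from the same base table tasks: one to projects via project_id, one to tasks itself via parent_id. Both are LEFT so every task is preserved.
Match against projects:
  - task 1 (Review): project_id=2 -> matches Beta
  - task 2 (Setup): project_id=NULL, no match -> kept with NULL
  - task 3 (Train): project_id=1 -> matches Vega
  - task 4 (Implement): project_id=5 -> matches Helix
  - task 5 (Test): project_id=NULL, no match -> kept with NULL
Match against tasks (self):
  - task 1 (Review): parent_id=NULL -> NULL
  - task 2 (Setup): parent_id=1 -> Review
  - task 3 (Train): parent_id=1 -> Review
  - task 4 (Implement): parent_id=2 -> Setup
  - task 5 (Test): parent_id=4 -> Implement

SQL:
SELECT a.name, b.name AS project, c.name AS parent
FROM tasks a
LEFT JOIN projects b ON a.project_id = b.id
LEFT JOIN tasks c ON a.parent_id = c.id

Result:
name      | project | parent   
----------+---------+----------
Review    | Beta    | NULL     
Setup     | NULL    | Review   
Train     | Vega    | Review   
Implement | Helix   | Setup    
Test      | NULL    | Implement


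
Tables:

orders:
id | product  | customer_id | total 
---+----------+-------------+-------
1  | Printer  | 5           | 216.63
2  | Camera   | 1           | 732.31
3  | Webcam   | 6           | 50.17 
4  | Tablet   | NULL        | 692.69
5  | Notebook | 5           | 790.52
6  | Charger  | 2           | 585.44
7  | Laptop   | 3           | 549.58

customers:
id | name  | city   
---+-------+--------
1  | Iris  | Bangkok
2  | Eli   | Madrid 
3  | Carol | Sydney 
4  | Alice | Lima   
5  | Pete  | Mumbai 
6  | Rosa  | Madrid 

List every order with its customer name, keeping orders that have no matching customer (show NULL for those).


LEFT JOIN keeps every row from orders (the left table); where customer_id has no match in customers, the customer columns become NULL. Walk through each order:
  - order 1 (Printer): customer_id=5 -> matches Pete
  - order 2 (Camera): customer_id=1 -> matches Iris
  - order 3 (Webcam): customer_id=6 -> matches Rosa
  - order 4 (Tablet): customer_id=NULL, no match -> kept with NULL
  - order 5 (Notebook): customer_id=5 -> matches Pete
  - order 6 (Charger): customer_id=2 -> matches Eli
  - order 7 (Laptop): customer_id=3 -> matches Carol
All 7 rows appear; 1 has NULL customer.

SQL:
SELECT a.product, b.name AS customer
FROM orders a
LEFT JOIN customers b ON a.customer_id = b.id

Result:
product  | customer
---------+---------
Printer  | Pete    
Camera   | Iris    
Webcam   | Rosa    
Tablet   | NULL    
Notebook | Pete    
Charger  | Eli     
Laptop   | Carol   


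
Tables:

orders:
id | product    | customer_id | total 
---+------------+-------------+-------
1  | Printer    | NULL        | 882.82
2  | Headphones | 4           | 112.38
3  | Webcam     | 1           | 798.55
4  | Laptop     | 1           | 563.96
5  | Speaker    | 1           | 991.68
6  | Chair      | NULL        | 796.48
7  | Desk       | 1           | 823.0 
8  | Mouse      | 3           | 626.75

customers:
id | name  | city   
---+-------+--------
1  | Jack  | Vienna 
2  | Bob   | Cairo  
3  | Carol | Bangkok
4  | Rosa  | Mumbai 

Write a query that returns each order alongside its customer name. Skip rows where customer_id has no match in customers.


INNER JOIN keeps only orders rows whose customer_id matches an id in customers. Walk through each order:
  - order 1 (Printer): customer_id=NULL, no match -> dropped
  - order 2 (Headphones): customer_id=4 -> matches Rosa
  - order 3 (Webcam): customer_id=1 -> matches Jack
  - order 4 (Laptop): customer_id=1 -> matches Jack
  - order 5 (Speaker): customer_id=1 -> matches Jack
  - order 6 (Chair): customer_id=NULL, no match -> dropped
  - order 7 (Desk): customer_id=1 -> matches Jack
  - order 8 (Mouse): customer_id=3 -> matches Carol
So 2 of 8 rows are dropped.

SQL:
SELECT a.product, b.name AS customer
FROM orders a
INNER JOIN customers b ON a.customer_id = b.id

Result:
product    | customer
-----------+---------
Headphones | Rosa    
Webcam     | Jack    
Laptop     | Jack    
Speaker    | Jack    
Desk       | Jack    
Mouse      | Carol   
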